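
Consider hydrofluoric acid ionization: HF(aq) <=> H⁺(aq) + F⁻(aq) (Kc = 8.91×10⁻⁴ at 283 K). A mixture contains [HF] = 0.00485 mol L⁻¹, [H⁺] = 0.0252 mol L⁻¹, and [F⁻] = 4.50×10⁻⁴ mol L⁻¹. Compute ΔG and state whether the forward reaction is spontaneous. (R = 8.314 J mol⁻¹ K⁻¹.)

Qc = [H⁺]·[F⁻] / [HF] = (0.0252)·(4.50×10⁻⁴) / (0.00485) = 0.00234
ΔG = RT ln(Qc/Kc) = (8.314 J mol⁻¹ K⁻¹)(283 K) × ln(0.00234/8.91×10⁻⁴)
   = (2.353 kJ/mol)(0.9656) = 2.27 kJ/mol
ΔG > 0, so the forward reaction is non-spontaneous (proceeds in reverse).

ΔG = 2.27 kJ/mol; the forward reaction is non-spontaneous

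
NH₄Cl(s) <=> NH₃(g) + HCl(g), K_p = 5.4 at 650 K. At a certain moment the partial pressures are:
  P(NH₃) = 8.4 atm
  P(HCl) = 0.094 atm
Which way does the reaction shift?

in the forward direction

(NH₄Cl is a pure solid — omitted from Q_p.)
Q_p = P(NH₃)·P(HCl) = (8.4)·(0.094) = 0.79
Q_p = 0.79 < K_p = 5.4, so the forward reaction proceeds.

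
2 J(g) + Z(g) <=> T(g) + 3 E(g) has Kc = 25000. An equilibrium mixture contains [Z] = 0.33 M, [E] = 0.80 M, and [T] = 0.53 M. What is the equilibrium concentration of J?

[J] = 0.0057 M

At equilibrium, Kc = [T]·[E]³ / ([J]²·[Z]) = 25000.
(0.53)·(0.80)³ / (([J])²·(0.33)) = 25000
[J]² = 3.29×10⁻⁵ ⇒ [J] = 0.0057 M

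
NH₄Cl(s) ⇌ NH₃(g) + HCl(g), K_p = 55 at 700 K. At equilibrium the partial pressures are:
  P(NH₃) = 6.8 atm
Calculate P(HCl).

(NH₄Cl is a pure solid — omitted from K_p.)
At equilibrium, K_p = P(NH₃)·P(HCl) = 55.
(6.8)·(P(HCl)) = 55
P(HCl) = 8.09 = 8.1 atm

P(HCl) = 8.1 atm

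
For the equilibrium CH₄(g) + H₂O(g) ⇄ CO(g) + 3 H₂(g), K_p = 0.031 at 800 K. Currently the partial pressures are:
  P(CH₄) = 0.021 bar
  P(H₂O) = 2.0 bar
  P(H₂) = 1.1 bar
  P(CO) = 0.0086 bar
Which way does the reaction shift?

to the left

Q_p = P(CO)·P(H₂)³ / (P(CH₄)·P(H₂O)) = (0.0086)·(1.1)³ / ((0.021)·(2.0)) = 0.27
Q_p = 0.27 > K_p = 0.031, so the reverse reaction proceeds.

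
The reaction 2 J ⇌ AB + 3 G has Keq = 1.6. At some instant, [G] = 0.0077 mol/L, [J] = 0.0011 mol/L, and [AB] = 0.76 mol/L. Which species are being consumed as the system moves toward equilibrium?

Q = [AB]·[G]³ / [J]² = (0.76)·(0.0077)³ / (0.0011)² = 0.29
Q = 0.29 < Keq = 1.6: net forward reaction.

J (reactants)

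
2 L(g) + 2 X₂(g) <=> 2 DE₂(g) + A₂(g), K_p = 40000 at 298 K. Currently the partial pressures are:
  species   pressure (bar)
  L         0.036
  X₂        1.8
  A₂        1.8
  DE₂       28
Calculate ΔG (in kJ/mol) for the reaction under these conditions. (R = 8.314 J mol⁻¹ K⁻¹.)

Q_p = P(DE₂)²·P(A₂) / (P(L)²·P(X₂)²) = (28)²·(1.8) / ((0.036)²·(1.8)²) = 3.36e5
ΔG = RT ln(Q_p/K_p) = (8.314 J mol⁻¹ K⁻¹)(298 K) × ln(3.36e5/40000)
   = (2.478 kJ/mol)(2.128) = 5.27 kJ/mol
ΔG > 0, so the forward reaction is non-spontaneous (proceeds in reverse).

ΔG = 5.27 kJ/mol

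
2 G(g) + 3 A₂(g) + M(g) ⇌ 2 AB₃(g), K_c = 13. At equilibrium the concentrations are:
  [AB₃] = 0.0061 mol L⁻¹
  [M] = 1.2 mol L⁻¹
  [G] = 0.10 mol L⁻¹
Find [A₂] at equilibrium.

[A₂] = 0.062 mol L⁻¹

At equilibrium, K_c = [AB₃]² / ([G]²·[A₂]³·[M]) = 13.
(0.0061)² / ((0.10)²·([A₂])³·(1.2)) = 13
[A₂]³ = 2.39e-4 ⇒ [A₂] = 0.062 mol L⁻¹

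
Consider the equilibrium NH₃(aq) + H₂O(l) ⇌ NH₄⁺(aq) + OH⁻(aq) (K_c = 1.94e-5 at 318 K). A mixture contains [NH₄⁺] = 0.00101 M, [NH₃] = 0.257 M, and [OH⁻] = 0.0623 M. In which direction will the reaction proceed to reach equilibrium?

(H₂O is a pure liquid — omitted from Q_c.)
Q_c = [NH₄⁺]·[OH⁻] / [NH₃] = (0.00101)·(0.0623) / (0.257) = 2.45e-4
Q_c = 2.45e-4 > K_c = 1.94e-5, so the reverse reaction proceeds.

to the left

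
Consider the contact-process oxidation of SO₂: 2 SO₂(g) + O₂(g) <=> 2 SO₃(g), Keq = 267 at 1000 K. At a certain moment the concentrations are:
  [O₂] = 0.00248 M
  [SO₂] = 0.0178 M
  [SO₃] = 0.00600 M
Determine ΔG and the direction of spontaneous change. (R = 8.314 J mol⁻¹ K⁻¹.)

ΔG = -14.7 kJ/mol; the forward reaction is spontaneous

Q = [SO₃]² / ([SO₂]²·[O₂]) = (0.00600)² / ((0.0178)²·(0.00248)) = 45.8
ΔG = RT ln(Q/Keq) = (8.314 J mol⁻¹ K⁻¹)(1000 K) × ln(45.8/267)
   = (8.314 kJ/mol)(-1.763) = -14.7 kJ/mol
ΔG < 0, so the forward reaction is spontaneous (proceeds forward).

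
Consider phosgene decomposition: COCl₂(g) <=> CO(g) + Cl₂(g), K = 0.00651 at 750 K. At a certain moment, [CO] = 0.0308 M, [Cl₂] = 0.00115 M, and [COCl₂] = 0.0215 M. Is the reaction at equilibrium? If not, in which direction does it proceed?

in the forward direction

Q = [CO]·[Cl₂] / [COCl₂] = (0.0308)·(0.00115) / (0.0215) = 0.00165
Q = 0.00165 < K = 0.00651, so the forward reaction proceeds.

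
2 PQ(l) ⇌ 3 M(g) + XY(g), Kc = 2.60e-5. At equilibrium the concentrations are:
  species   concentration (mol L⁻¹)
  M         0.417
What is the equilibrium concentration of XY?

(PQ is a pure liquid — omitted from Kc.)
At equilibrium, Kc = [M]³·[XY] = 2.60e-5.
(0.417)³·([XY]) = 2.60e-5
[XY] = 3.59e-4 mol L⁻¹

[XY] = 3.59e-4 mol L⁻¹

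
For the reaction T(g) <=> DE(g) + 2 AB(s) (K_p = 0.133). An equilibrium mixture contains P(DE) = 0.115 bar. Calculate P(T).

P(T) = 0.865 bar

(AB is a pure solid — omitted from K_p.)
At equilibrium, K_p = P(DE) / P(T) = 0.133.
(0.115) / (P(T)) = 0.133
P(T) = 0.865 bar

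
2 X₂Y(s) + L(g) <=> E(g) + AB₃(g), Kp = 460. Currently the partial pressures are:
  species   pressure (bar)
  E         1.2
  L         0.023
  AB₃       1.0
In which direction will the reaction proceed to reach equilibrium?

(X₂Y is a pure solid — omitted from Qp.)
Qp = P(E)·P(AB₃) / P(L) = (1.2)·(1.0) / (0.023) = 52
Qp = 52 < Kp = 460, so the forward reaction proceeds.

toward products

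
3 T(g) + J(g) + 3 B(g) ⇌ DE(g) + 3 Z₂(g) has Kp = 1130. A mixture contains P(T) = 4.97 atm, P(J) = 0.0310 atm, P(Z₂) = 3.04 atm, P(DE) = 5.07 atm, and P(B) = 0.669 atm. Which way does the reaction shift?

Qp = P(DE)·P(Z₂)³ / (P(T)³·P(J)·P(B)³) = (5.07)·(3.04)³ / ((4.97)³·(0.0310)·(0.669)³) = 125
Qp = 125 < Kp = 1130, so the forward reaction proceeds.

to the right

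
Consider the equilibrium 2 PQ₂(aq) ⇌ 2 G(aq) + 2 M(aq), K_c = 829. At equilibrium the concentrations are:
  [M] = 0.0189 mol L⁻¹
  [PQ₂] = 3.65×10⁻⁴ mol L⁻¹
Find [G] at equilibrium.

[G] = 0.556 mol L⁻¹

At equilibrium, K_c = [G]²·[M]² / [PQ₂]² = 829.
([G])²·(0.0189)² / (3.65×10⁻⁴)² = 829
[G]² = 0.309 ⇒ [G] = 0.556 mol L⁻¹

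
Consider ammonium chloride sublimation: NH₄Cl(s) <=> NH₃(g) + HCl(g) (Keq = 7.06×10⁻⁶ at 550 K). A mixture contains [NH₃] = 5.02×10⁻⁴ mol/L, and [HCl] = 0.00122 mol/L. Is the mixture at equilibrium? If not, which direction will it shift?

(NH₄Cl is a pure solid — omitted from Q.)
Q = [NH₃]·[HCl] = (5.02×10⁻⁴)·(0.00122) = 6.12×10⁻⁷
Q = 6.12×10⁻⁷ < Keq = 7.06×10⁻⁶: net forward reaction.

no; Q < K, reaction proceeds forward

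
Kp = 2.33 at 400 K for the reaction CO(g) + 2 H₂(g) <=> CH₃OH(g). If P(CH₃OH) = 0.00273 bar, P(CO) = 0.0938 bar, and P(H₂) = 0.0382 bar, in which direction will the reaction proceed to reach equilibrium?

Qp = P(CH₃OH) / (P(CO)·P(H₂)²) = (0.00273) / ((0.0938)·(0.0382)²) = 19.9
Qp = 19.9 > Kp = 2.33, so the reverse reaction proceeds.

toward reactants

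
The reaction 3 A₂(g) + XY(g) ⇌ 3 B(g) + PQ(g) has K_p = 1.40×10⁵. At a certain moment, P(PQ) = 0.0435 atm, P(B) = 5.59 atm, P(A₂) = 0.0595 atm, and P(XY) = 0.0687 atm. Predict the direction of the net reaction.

Q_p = P(B)³·P(PQ) / (P(A₂)³·P(XY)) = (5.59)³·(0.0435) / ((0.0595)³·(0.0687)) = 5.25×10⁵
Q_p = 5.25×10⁵ > K_p = 1.40×10⁵, so the reverse reaction proceeds.

to the left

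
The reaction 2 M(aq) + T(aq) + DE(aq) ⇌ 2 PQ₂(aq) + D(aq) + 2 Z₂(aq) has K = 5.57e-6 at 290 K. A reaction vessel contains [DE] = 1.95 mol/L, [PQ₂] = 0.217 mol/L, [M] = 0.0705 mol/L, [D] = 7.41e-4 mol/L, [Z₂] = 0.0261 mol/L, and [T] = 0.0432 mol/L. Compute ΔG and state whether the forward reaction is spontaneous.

Q = [PQ₂]²·[D]·[Z₂]² / ([M]²·[T]·[DE]) = (0.217)²·(7.41e-4)·(0.0261)² / ((0.0705)²·(0.0432)·(1.95)) = 5.68e-5
ΔG = RT ln(Q/K) = (8.314 J mol⁻¹ K⁻¹)(290 K) × ln(5.68e-5/5.57e-6)
   = (2.411 kJ/mol)(2.322) = 5.60 kJ/mol
ΔG > 0, so the forward reaction is non-spontaneous (proceeds in reverse).

ΔG = 5.60 kJ/mol; the forward reaction is non-spontaneous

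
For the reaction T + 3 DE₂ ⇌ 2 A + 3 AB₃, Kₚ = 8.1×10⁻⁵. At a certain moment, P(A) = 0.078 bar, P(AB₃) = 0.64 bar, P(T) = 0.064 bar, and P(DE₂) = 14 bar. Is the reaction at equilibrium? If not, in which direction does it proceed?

Qₚ = P(A)²·P(AB₃)³ / (P(T)·P(DE₂)³) = (0.078)²·(0.64)³ / ((0.064)·(14)³) = 9.1×10⁻⁶
Qₚ = 9.1×10⁻⁶ < Kₚ = 8.1×10⁻⁵, so the forward reaction proceeds.

toward products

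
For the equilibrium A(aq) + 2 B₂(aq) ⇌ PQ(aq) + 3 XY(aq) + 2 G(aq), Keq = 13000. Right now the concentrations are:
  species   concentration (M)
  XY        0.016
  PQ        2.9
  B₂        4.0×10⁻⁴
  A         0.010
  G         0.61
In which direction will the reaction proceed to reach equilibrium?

toward products

Q = [PQ]·[XY]³·[G]² / ([A]·[B₂]²) = (2.9)·(0.016)³·(0.61)² / ((0.010)·(4.0×10⁻⁴)²) = 2800
Q = 2800 < Keq = 13000, so the forward reaction proceeds.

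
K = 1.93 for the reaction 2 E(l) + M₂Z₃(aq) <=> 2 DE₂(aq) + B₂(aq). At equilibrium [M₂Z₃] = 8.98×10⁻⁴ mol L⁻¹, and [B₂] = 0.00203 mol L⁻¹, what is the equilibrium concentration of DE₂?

(E is a pure liquid — omitted from K.)
At equilibrium, K = [DE₂]²·[B₂] / [M₂Z₃] = 1.93.
([DE₂])²·(0.00203) / (8.98×10⁻⁴) = 1.93
[DE₂]² = 0.854 ⇒ [DE₂] = 0.924 mol L⁻¹

[DE₂] = 0.924 mol L⁻¹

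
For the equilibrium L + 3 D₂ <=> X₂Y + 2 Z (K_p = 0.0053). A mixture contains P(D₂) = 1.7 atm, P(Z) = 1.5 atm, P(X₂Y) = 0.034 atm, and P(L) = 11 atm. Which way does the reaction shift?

Q_p = P(X₂Y)·P(Z)² / (P(L)·P(D₂)³) = (0.034)·(1.5)² / ((11)·(1.7)³) = 0.0014
Q_p = 0.0014 < K_p = 0.0053, so the forward reaction proceeds.

to the right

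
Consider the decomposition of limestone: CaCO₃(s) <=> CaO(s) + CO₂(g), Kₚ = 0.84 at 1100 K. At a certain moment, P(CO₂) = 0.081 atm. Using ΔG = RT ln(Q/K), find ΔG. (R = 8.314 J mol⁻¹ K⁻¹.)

(CaCO₃, CaO are pure solids — omitted from Qₚ.)
Qₚ = P(CO₂) = 0.0810
ΔG = RT ln(Qₚ/Kₚ) = (8.314 J mol⁻¹ K⁻¹)(1100 K) × ln(0.0810/0.84)
   = (9.145 kJ/mol)(-2.339) = -21.4 kJ/mol
ΔG < 0, so the forward reaction is spontaneous (proceeds forward).

ΔG = -21.4 kJ/mol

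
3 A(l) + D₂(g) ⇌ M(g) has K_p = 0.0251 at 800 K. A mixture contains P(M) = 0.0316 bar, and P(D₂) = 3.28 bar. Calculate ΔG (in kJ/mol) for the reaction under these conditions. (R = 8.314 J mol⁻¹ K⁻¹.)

ΔG = -6.37 kJ/mol

(A is a pure liquid — omitted from Q_p.)
Q_p = P(M) / P(D₂) = (0.0316) / (3.28) = 0.00963
ΔG = RT ln(Q_p/K_p) = (8.314 J mol⁻¹ K⁻¹)(800 K) × ln(0.00963/0.0251)
   = (6.651 kJ/mol)(-0.9580) = -6.37 kJ/mol
ΔG < 0, so the forward reaction is spontaneous (proceeds forward).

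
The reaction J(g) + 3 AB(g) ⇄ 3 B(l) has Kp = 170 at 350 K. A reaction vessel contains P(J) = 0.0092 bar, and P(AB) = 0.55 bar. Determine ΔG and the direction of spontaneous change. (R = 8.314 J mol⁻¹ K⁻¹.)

ΔG = 3.92 kJ/mol; the forward reaction is non-spontaneous

(B is a pure liquid — omitted from Qp.)
Qp = 1 / (P(J)·P(AB)³) = 1 / ((0.0092)·(0.55)³) = 653
ΔG = RT ln(Qp/Kp) = (8.314 J mol⁻¹ K⁻¹)(350 K) × ln(653/170)
   = (2.910 kJ/mol)(1.346) = 3.92 kJ/mol
ΔG > 0, so the forward reaction is non-spontaneous (proceeds in reverse).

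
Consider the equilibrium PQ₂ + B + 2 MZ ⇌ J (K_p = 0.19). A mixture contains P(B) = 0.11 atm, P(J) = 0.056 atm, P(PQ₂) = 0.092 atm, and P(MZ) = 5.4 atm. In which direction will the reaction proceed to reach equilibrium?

neither direction; the system is at equilibrium

Q_p = P(J) / (P(PQ₂)·P(B)·P(MZ)²) = (0.056) / ((0.092)·(0.11)·(5.4)²) = 0.19
Q_p = 0.19 = K_p, so the system is already at equilibrium.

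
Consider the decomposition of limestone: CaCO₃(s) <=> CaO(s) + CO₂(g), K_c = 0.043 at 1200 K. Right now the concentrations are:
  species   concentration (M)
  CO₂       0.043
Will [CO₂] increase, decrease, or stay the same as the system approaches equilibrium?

(CaCO₃, CaO are pure solids — omitted from Q_c.)
Q_c = [CO₂] = 0.043
Q_c = 0.043 = K_c; the system is at equilibrium.

stay the same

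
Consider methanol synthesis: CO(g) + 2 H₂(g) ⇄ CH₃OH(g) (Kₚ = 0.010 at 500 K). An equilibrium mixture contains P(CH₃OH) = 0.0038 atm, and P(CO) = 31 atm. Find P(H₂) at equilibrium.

P(H₂) = 0.11 atm

At equilibrium, Kₚ = P(CH₃OH) / (P(CO)·P(H₂)²) = 0.010.
(0.0038) / ((31)·(P(H₂))²) = 0.010
P(H₂)² = 0.0123 ⇒ P(H₂) = 0.11 atm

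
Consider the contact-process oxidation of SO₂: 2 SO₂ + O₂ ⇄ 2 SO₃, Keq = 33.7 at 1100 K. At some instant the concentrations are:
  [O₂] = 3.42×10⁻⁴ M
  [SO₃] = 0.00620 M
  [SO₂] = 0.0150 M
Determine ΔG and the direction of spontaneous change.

ΔG = 24.7 kJ/mol; the forward reaction is non-spontaneous

Q = [SO₃]² / ([SO₂]²·[O₂]) = (0.00620)² / ((0.0150)²·(3.42×10⁻⁴)) = 500
ΔG = RT ln(Q/Keq) = (8.314 J mol⁻¹ K⁻¹)(1100 K) × ln(500/33.7)
   = (9.145 kJ/mol)(2.697) = 24.7 kJ/mol
ΔG > 0, so the forward reaction is non-spontaneous (proceeds in reverse).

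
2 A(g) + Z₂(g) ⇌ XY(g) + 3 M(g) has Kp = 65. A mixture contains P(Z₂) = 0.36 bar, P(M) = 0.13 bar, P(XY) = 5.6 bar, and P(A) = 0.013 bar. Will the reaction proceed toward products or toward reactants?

to the left

Qp = P(XY)·P(M)³ / (P(A)²·P(Z₂)) = (5.6)·(0.13)³ / ((0.013)²·(0.36)) = 200
Qp = 200 > Kp = 65, so the reverse reaction proceeds.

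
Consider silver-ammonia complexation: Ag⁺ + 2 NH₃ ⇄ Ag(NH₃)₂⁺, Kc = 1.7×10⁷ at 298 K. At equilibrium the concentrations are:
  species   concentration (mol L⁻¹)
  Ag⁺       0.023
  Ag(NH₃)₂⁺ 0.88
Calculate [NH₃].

At equilibrium, Kc = [Ag(NH₃)₂⁺] / ([Ag⁺]·[NH₃]²) = 1.7×10⁷.
(0.88) / ((0.023)·([NH₃])²) = 1.7×10⁷
[NH₃]² = 2.25×10⁻⁶ ⇒ [NH₃] = 0.0015 mol L⁻¹

[NH₃] = 0.0015 mol L⁻¹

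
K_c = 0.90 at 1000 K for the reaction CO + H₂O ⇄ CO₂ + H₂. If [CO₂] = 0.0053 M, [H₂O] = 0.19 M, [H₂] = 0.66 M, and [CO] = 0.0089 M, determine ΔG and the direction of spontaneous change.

ΔG = 6.92 kJ/mol; the forward reaction is non-spontaneous

Q_c = [CO₂]·[H₂] / ([CO]·[H₂O]) = (0.0053)·(0.66) / ((0.0089)·(0.19)) = 2.07
ΔG = RT ln(Q_c/K_c) = (8.314 J mol⁻¹ K⁻¹)(1000 K) × ln(2.07/0.90)
   = (8.314 kJ/mol)(0.8329) = 6.92 kJ/mol
ΔG > 0, so the forward reaction is non-spontaneous (proceeds in reverse).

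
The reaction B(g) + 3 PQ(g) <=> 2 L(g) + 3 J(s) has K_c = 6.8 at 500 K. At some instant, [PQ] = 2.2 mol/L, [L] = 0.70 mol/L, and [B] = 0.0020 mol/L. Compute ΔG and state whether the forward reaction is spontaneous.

(J is a pure solid — omitted from Q_c.)
Q_c = [L]² / ([B]·[PQ]³) = (0.70)² / ((0.0020)·(2.2)³) = 23.0
ΔG = RT ln(Q_c/K_c) = (8.314 J mol⁻¹ K⁻¹)(500 K) × ln(23.0/6.8)
   = (4.157 kJ/mol)(1.219) = 5.07 kJ/mol
ΔG > 0, so the forward reaction is non-spontaneous (proceeds in reverse).

ΔG = 5.07 kJ/mol; the forward reaction is non-spontaneous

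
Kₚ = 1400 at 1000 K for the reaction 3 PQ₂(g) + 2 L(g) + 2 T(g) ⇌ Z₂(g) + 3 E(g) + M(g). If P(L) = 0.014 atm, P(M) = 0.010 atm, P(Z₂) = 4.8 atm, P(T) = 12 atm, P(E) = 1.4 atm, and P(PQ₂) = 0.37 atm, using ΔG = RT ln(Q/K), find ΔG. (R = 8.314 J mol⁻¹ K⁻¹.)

Qₚ = P(Z₂)·P(E)³·P(M) / (P(PQ₂)³·P(L)²·P(T)²) = (4.8)·(1.4)³·(0.010) / ((0.37)³·(0.014)²·(12)²) = 92.1
ΔG = RT ln(Qₚ/Kₚ) = (8.314 J mol⁻¹ K⁻¹)(1000 K) × ln(92.1/1400)
   = (8.314 kJ/mol)(-2.721) = -22.6 kJ/mol
ΔG < 0, so the forward reaction is spontaneous (proceeds forward).

ΔG = -22.6 kJ/mol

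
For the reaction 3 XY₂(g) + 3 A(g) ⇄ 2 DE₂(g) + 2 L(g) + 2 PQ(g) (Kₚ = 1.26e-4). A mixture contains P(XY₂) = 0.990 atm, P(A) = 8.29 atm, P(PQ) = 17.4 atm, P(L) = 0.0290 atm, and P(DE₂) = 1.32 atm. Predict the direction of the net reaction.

reverse (toward reactants)

Qₚ = P(DE₂)²·P(L)²·P(PQ)² / (P(XY₂)³·P(A)³) = (1.32)²·(0.0290)²·(17.4)² / ((0.990)³·(8.29)³) = 8.03e-4
Qₚ = 8.03e-4 > Kₚ = 1.26e-4, so the reverse reaction proceeds.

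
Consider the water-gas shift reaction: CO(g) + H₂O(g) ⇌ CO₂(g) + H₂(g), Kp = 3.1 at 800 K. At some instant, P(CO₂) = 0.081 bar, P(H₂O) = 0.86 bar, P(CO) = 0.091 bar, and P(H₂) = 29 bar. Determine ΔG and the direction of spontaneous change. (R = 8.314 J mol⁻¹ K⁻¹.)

Qp = P(CO₂)·P(H₂) / (P(CO)·P(H₂O)) = (0.081)·(29) / ((0.091)·(0.86)) = 30.0
ΔG = RT ln(Qp/Kp) = (8.314 J mol⁻¹ K⁻¹)(800 K) × ln(30.0/3.1)
   = (6.651 kJ/mol)(2.270) = 15.1 kJ/mol
ΔG > 0, so the forward reaction is non-spontaneous (proceeds in reverse).

ΔG = 15.1 kJ/mol; the forward reaction is non-spontaneous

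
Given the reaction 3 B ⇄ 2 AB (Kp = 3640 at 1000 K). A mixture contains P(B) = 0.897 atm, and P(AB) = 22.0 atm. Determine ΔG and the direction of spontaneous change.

Qp = P(AB)² / P(B)³ = (22.0)² / (0.897)³ = 671
ΔG = RT ln(Qp/Kp) = (8.314 J mol⁻¹ K⁻¹)(1000 K) × ln(671/3640)
   = (8.314 kJ/mol)(-1.691) = -14.1 kJ/mol
ΔG < 0, so the forward reaction is spontaneous (proceeds forward).

ΔG = -14.1 kJ/mol; the forward reaction is spontaneous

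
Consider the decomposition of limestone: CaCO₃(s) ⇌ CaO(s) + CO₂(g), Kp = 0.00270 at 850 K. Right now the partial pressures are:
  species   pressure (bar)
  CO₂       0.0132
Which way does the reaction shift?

(CaCO₃, CaO are pure solids — omitted from Qp.)
Qp = P(CO₂) = 0.0132
Qp = 0.0132 > Kp = 0.00270, so the reverse reaction proceeds.

toward reactants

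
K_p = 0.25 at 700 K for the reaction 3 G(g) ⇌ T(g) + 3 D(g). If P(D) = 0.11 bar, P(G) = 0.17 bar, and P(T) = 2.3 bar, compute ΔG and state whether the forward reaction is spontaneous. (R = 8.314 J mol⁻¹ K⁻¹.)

Q_p = P(T)·P(D)³ / P(G)³ = (2.3)·(0.11)³ / (0.17)³ = 0.623
ΔG = RT ln(Q_p/K_p) = (8.314 J mol⁻¹ K⁻¹)(700 K) × ln(0.623/0.25)
   = (5.820 kJ/mol)(0.9131) = 5.31 kJ/mol
ΔG > 0, so the forward reaction is non-spontaneous (proceeds in reverse).

ΔG = 5.31 kJ/mol; the forward reaction is non-spontaneous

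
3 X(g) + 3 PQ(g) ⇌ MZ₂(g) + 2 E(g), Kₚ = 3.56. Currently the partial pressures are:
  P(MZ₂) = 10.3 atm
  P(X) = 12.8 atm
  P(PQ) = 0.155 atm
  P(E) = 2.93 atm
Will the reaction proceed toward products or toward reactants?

to the left

Qₚ = P(MZ₂)·P(E)² / (P(X)³·P(PQ)³) = (10.3)·(2.93)² / ((12.8)³·(0.155)³) = 11.3
Qₚ = 11.3 > Kₚ = 3.56, so the reverse reaction proceeds.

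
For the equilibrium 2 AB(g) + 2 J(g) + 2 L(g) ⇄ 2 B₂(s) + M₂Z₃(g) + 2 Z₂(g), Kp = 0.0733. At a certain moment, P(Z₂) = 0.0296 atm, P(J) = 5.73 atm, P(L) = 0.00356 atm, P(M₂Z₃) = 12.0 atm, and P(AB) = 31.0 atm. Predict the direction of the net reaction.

(B₂ is a pure solid — omitted from Qp.)
Qp = P(M₂Z₃)·P(Z₂)² / (P(AB)²·P(J)²·P(L)²) = (12.0)·(0.0296)² / ((31.0)²·(5.73)²·(0.00356)²) = 0.0263
Qp = 0.0263 < Kp = 0.0733, so the forward reaction proceeds.

toward products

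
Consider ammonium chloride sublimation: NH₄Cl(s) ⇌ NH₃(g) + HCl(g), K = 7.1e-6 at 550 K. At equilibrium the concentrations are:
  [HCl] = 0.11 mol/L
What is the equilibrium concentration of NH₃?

(NH₄Cl is a pure solid — omitted from K.)
At equilibrium, K = [NH₃]·[HCl] = 7.1e-6.
([NH₃])·(0.11) = 7.1e-6
[NH₃] = 6.45e-5 = 6.5e-5 mol/L

[NH₃] = 6.5e-5 mol/L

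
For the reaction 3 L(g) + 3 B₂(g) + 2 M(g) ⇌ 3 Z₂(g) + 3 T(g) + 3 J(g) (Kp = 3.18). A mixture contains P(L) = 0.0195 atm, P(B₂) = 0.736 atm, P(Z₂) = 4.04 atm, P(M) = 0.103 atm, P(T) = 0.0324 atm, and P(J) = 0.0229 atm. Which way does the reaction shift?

to the right

Qp = P(Z₂)³·P(T)³·P(J)³ / (P(L)³·P(B₂)³·P(M)²) = (4.04)³·(0.0324)³·(0.0229)³ / ((0.0195)³·(0.736)³·(0.103)²) = 0.859
Qp = 0.859 < Kp = 3.18, so the forward reaction proceeds.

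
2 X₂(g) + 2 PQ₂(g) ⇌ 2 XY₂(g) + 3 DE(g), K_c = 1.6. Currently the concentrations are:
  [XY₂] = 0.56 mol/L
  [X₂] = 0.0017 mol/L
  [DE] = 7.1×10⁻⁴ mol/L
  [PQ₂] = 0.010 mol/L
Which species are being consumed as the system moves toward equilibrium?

X₂, PQ₂ (reactants)

Q_c = [XY₂]²·[DE]³ / ([X₂]²·[PQ₂]²) = (0.56)²·(7.1×10⁻⁴)³ / ((0.0017)²·(0.010)²) = 0.39
Q_c = 0.39 < K_c = 1.6: net forward reaction.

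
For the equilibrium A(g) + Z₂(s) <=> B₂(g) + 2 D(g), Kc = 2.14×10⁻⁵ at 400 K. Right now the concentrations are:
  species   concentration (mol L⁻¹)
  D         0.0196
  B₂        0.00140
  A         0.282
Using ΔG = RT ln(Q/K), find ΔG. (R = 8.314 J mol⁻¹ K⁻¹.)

(Z₂ is a pure solid — omitted from Qc.)
Qc = [B₂]·[D]² / [A] = (0.00140)·(0.0196)² / (0.282) = 1.91×10⁻⁶
ΔG = RT ln(Qc/Kc) = (8.314 J mol⁻¹ K⁻¹)(400 K) × ln(1.91×10⁻⁶/2.14×10⁻⁵)
   = (3.326 kJ/mol)(-2.416) = -8.04 kJ/mol
ΔG < 0, so the forward reaction is spontaneous (proceeds forward).

ΔG = -8.04 kJ/mol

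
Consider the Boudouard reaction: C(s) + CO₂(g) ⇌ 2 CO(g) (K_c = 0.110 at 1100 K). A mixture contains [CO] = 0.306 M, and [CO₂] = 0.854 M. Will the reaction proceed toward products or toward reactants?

neither direction; the system is at equilibrium

(C is a pure solid — omitted from Q_c.)
Q_c = [CO]² / [CO₂] = (0.306)² / (0.854) = 0.110
Q_c = 0.110 = K_c, so the system is already at equilibrium.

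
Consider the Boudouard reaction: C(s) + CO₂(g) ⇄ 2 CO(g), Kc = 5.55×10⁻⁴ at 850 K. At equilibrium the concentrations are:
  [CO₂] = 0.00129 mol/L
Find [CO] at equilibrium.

[CO] = 8.46×10⁻⁴ mol/L

(C is a pure solid — omitted from Kc.)
At equilibrium, Kc = [CO]² / [CO₂] = 5.55×10⁻⁴.
([CO])² / (0.00129) = 5.55×10⁻⁴
[CO]² = 7.16×10⁻⁷ ⇒ [CO] = 8.46×10⁻⁴ mol/L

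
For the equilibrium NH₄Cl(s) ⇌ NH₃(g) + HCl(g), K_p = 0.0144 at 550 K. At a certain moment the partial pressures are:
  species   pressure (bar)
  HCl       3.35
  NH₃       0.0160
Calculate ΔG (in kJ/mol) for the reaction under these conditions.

ΔG = 6.01 kJ/mol

(NH₄Cl is a pure solid — omitted from Q_p.)
Q_p = P(NH₃)·P(HCl) = (0.0160)·(3.35) = 0.0536
ΔG = RT ln(Q_p/K_p) = (8.314 J mol⁻¹ K⁻¹)(550 K) × ln(0.0536/0.0144)
   = (4.573 kJ/mol)(1.314) = 6.01 kJ/mol
ΔG > 0, so the forward reaction is non-spontaneous (proceeds in reverse).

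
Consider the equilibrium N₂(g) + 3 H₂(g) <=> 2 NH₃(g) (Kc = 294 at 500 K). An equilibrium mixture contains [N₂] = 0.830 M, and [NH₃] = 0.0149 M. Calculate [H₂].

[H₂] = 0.00969 M

At equilibrium, Kc = [NH₃]² / ([N₂]·[H₂]³) = 294.
(0.0149)² / ((0.830)·([H₂])³) = 294
[H₂]³ = 9.10e-7 ⇒ [H₂] = 0.00969 M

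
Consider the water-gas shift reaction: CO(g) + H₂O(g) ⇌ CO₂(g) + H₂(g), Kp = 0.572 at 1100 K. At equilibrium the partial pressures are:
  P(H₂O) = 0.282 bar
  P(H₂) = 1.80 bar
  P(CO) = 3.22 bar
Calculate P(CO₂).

P(CO₂) = 0.289 bar

At equilibrium, Kp = P(CO₂)·P(H₂) / (P(CO)·P(H₂O)) = 0.572.
(P(CO₂))·(1.80) / ((3.22)·(0.282)) = 0.572
P(CO₂) = 0.289 bar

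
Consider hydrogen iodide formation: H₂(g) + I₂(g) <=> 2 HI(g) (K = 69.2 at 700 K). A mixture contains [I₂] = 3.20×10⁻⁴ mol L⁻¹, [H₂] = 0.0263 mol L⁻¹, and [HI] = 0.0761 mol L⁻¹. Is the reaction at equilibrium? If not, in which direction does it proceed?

Q = [HI]² / ([H₂]·[I₂]) = (0.0761)² / ((0.0263)·(3.20×10⁻⁴)) = 688
Q = 688 > K = 69.2, so the reverse reaction proceeds.

to the left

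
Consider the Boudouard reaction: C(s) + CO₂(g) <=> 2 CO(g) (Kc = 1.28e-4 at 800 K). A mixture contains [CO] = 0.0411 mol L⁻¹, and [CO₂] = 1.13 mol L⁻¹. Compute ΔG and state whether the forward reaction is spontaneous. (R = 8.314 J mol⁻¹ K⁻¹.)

ΔG = 16.3 kJ/mol; the forward reaction is non-spontaneous

(C is a pure solid — omitted from Qc.)
Qc = [CO]² / [CO₂] = (0.0411)² / (1.13) = 0.00149
ΔG = RT ln(Qc/Kc) = (8.314 J mol⁻¹ K⁻¹)(800 K) × ln(0.00149/1.28e-4)
   = (6.651 kJ/mol)(2.455) = 16.3 kJ/mol
ΔG > 0, so the forward reaction is non-spontaneous (proceeds in reverse).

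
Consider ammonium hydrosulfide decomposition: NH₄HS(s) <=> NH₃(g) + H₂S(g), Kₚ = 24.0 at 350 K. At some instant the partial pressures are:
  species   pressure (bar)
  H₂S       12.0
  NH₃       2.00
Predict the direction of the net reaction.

no net change (already at equilibrium)

(NH₄HS is a pure solid — omitted from Qₚ.)
Qₚ = P(NH₃)·P(H₂S) = (2.00)·(12.0) = 24.0
Qₚ = 24.0 = Kₚ, so the system is already at equilibrium.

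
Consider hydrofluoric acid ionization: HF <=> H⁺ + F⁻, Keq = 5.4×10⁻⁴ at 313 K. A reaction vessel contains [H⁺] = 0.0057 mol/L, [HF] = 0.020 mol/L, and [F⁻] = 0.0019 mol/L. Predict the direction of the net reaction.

Q = [H⁺]·[F⁻] / [HF] = (0.0057)·(0.0019) / (0.020) = 5.4×10⁻⁴
Q = 5.4×10⁻⁴ = Keq, so the system is already at equilibrium.

no net change (already at equilibrium)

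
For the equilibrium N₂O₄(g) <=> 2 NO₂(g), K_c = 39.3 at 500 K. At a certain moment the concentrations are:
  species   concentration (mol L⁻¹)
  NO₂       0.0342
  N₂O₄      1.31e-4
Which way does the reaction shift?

toward products

Q_c = [NO₂]² / [N₂O₄] = (0.0342)² / (1.31e-4) = 8.93
Q_c = 8.93 < K_c = 39.3, so the forward reaction proceeds.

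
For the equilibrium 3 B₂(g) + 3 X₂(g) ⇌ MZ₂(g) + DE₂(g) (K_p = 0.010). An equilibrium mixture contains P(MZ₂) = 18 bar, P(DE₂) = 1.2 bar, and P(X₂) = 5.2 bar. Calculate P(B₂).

P(B₂) = 2.5 bar

At equilibrium, K_p = P(MZ₂)·P(DE₂) / (P(B₂)³·P(X₂)³) = 0.010.
(18)·(1.2) / ((P(B₂))³·(5.2)³) = 0.010
P(B₂)³ = 15.4 ⇒ P(B₂) = 2.5 bar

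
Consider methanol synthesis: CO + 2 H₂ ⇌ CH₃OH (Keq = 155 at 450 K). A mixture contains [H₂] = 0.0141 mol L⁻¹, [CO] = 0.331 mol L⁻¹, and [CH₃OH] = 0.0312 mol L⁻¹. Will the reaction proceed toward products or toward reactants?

to the left

Q = [CH₃OH] / ([CO]·[H₂]²) = (0.0312) / ((0.331)·(0.0141)²) = 474
Q = 474 > Keq = 155, so the reverse reaction proceeds.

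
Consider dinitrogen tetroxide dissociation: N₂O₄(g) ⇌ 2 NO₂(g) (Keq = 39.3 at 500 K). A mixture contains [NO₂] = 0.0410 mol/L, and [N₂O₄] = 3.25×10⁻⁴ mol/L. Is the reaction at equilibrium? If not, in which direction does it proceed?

Q = [NO₂]² / [N₂O₄] = (0.0410)² / (3.25×10⁻⁴) = 5.17
Q = 5.17 < Keq = 39.3, so the forward reaction proceeds.

to the right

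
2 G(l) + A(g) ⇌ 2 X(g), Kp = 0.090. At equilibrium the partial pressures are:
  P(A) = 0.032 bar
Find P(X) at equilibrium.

(G is a pure liquid — omitted from Kp.)
At equilibrium, Kp = P(X)² / P(A) = 0.090.
(P(X))² / (0.032) = 0.090
P(X)² = 0.00288 ⇒ P(X) = 0.054 bar

P(X) = 0.054 bar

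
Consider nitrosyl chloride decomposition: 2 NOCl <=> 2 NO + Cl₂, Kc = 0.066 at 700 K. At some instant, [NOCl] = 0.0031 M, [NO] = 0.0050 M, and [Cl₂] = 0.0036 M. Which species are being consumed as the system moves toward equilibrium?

NOCl (reactants)

Qc = [NO]²·[Cl₂] / [NOCl]² = (0.0050)²·(0.0036) / (0.0031)² = 0.0094
Qc = 0.0094 < Kc = 0.066: net forward reaction.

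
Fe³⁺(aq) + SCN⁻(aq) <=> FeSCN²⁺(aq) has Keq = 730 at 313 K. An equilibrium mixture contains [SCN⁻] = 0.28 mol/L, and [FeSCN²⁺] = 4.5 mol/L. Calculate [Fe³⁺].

[Fe³⁺] = 0.022 mol/L

At equilibrium, Keq = [FeSCN²⁺] / ([Fe³⁺]·[SCN⁻]) = 730.
(4.5) / (([Fe³⁺])·(0.28)) = 730
[Fe³⁺] = 0.0220 = 0.022 mol/L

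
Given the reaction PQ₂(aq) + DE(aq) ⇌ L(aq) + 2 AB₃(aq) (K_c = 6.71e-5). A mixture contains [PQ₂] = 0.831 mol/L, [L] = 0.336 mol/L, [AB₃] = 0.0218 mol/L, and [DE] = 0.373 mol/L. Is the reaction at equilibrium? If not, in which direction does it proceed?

in the reverse direction

Q_c = [L]·[AB₃]² / ([PQ₂]·[DE]) = (0.336)·(0.0218)² / ((0.831)·(0.373)) = 5.15e-4
Q_c = 5.15e-4 > K_c = 6.71e-5, so the reverse reaction proceeds.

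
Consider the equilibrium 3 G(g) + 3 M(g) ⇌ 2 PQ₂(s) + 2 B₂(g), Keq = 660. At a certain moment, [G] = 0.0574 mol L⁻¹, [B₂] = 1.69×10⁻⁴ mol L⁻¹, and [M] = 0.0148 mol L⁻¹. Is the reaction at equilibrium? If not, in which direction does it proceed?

(PQ₂ is a pure solid — omitted from Q.)
Q = [B₂]² / ([G]³·[M]³) = (1.69×10⁻⁴)² / ((0.0574)³·(0.0148)³) = 46.6
Q = 46.6 < Keq = 660, so the forward reaction proceeds.

to the right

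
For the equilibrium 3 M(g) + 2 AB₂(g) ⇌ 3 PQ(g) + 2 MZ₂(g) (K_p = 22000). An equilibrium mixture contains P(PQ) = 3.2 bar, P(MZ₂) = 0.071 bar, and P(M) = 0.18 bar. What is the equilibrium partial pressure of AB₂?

P(AB₂) = 0.036 bar

At equilibrium, K_p = P(PQ)³·P(MZ₂)² / (P(M)³·P(AB₂)²) = 22000.
(3.2)³·(0.071)² / ((0.18)³·(P(AB₂))²) = 22000
P(AB₂)² = 0.00129 ⇒ P(AB₂) = 0.036 bar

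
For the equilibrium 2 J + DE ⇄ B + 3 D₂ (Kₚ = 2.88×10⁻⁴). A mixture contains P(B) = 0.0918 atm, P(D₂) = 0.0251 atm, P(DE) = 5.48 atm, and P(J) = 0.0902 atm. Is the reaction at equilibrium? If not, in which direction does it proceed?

forward (toward products)

Qₚ = P(B)·P(D₂)³ / (P(J)²·P(DE)) = (0.0918)·(0.0251)³ / ((0.0902)²·(5.48)) = 3.26×10⁻⁵
Qₚ = 3.26×10⁻⁵ < Kₚ = 2.88×10⁻⁴, so the forward reaction proceeds.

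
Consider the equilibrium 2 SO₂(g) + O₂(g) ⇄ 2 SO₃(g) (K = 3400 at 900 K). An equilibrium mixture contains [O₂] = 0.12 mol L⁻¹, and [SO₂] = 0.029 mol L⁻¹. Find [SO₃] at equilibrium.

[SO₃] = 0.59 mol L⁻¹

At equilibrium, K = [SO₃]² / ([SO₂]²·[O₂]) = 3400.
([SO₃])² / ((0.029)²·(0.12)) = 3400
[SO₃]² = 0.343 ⇒ [SO₃] = 0.59 mol L⁻¹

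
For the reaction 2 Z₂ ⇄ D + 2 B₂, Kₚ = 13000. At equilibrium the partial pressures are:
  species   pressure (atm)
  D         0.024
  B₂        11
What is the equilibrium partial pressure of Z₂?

At equilibrium, Kₚ = P(D)·P(B₂)² / P(Z₂)² = 13000.
(0.024)·(11)² / (P(Z₂))² = 13000
P(Z₂)² = 2.23×10⁻⁴ ⇒ P(Z₂) = 0.015 atm

P(Z₂) = 0.015 atm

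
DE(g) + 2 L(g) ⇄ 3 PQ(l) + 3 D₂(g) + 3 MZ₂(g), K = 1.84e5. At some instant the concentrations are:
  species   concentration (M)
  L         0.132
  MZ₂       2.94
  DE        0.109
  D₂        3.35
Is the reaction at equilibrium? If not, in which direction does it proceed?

(PQ is a pure liquid — omitted from Q.)
Q = [D₂]³·[MZ₂]³ / ([DE]·[L]²) = (3.35)³·(2.94)³ / ((0.109)·(0.132)²) = 5.03e5
Q = 5.03e5 > K = 1.84e5, so the reverse reaction proceeds.

toward reactants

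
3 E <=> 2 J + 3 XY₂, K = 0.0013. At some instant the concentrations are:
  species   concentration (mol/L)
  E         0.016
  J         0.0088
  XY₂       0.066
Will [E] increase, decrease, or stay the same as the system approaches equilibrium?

Q = [J]²·[XY₂]³ / [E]³ = (0.0088)²·(0.066)³ / (0.016)³ = 0.0054
Q = 0.0054 > K = 0.0013: net reverse reaction.
E is a reactant, so it increases.

increase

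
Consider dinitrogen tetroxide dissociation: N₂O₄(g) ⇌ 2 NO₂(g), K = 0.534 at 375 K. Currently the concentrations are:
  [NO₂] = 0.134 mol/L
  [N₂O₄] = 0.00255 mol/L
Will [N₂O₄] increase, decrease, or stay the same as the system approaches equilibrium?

increase

Q = [NO₂]² / [N₂O₄] = (0.134)² / (0.00255) = 7.04
Q = 7.04 > K = 0.534: net reverse reaction.
N₂O₄ is a reactant, so it increases.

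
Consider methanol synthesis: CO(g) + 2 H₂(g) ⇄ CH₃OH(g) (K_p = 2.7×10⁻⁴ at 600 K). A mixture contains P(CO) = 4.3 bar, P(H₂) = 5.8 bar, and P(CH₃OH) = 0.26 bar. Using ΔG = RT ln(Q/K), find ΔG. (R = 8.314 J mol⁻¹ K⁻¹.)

ΔG = 9.46 kJ/mol

Q_p = P(CH₃OH) / (P(CO)·P(H₂)²) = (0.26) / ((4.3)·(5.8)²) = 0.00180
ΔG = RT ln(Q_p/K_p) = (8.314 J mol⁻¹ K⁻¹)(600 K) × ln(0.00180/2.7×10⁻⁴)
   = (4.988 kJ/mol)(1.897) = 9.46 kJ/mol
ΔG > 0, so the forward reaction is non-spontaneous (proceeds in reverse).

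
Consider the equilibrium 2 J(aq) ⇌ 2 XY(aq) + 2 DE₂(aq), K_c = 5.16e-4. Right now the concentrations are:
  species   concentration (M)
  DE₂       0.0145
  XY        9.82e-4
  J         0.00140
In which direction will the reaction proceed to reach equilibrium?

forward (toward products)

Q_c = [XY]²·[DE₂]² / [J]² = (9.82e-4)²·(0.0145)² / (0.00140)² = 1.03e-4
Q_c = 1.03e-4 < K_c = 5.16e-4, so the forward reaction proceeds.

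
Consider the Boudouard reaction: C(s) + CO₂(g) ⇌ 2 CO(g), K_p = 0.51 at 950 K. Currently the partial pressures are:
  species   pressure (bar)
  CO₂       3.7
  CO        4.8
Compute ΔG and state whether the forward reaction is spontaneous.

ΔG = 19.8 kJ/mol; the forward reaction is non-spontaneous

(C is a pure solid — omitted from Q_p.)
Q_p = P(CO)² / P(CO₂) = (4.8)² / (3.7) = 6.23
ΔG = RT ln(Q_p/K_p) = (8.314 J mol⁻¹ K⁻¹)(950 K) × ln(6.23/0.51)
   = (7.898 kJ/mol)(2.503) = 19.8 kJ/mol
ΔG > 0, so the forward reaction is non-spontaneous (proceeds in reverse).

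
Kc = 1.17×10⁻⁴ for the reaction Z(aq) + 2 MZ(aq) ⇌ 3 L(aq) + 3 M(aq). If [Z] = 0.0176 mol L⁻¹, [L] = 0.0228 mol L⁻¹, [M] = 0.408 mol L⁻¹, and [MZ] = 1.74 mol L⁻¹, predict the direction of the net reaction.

Qc = [L]³·[M]³ / ([Z]·[MZ]²) = (0.0228)³·(0.408)³ / ((0.0176)·(1.74)²) = 1.51×10⁻⁵
Qc = 1.51×10⁻⁵ < Kc = 1.17×10⁻⁴, so the forward reaction proceeds.

toward products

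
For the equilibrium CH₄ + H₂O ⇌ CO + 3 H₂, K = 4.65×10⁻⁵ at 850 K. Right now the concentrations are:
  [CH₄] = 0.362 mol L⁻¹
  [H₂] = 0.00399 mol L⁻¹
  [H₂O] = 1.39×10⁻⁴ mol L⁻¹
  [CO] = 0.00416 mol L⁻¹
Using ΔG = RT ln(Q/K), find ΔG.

Q = [CO]·[H₂]³ / ([CH₄]·[H₂O]) = (0.00416)·(0.00399)³ / ((0.362)·(1.39×10⁻⁴)) = 5.25×10⁻⁶
ΔG = RT ln(Q/K) = (8.314 J mol⁻¹ K⁻¹)(850 K) × ln(5.25×10⁻⁶/4.65×10⁻⁵)
   = (7.067 kJ/mol)(-2.181) = -15.4 kJ/mol
ΔG < 0, so the forward reaction is spontaneous (proceeds forward).

ΔG = -15.4 kJ/mol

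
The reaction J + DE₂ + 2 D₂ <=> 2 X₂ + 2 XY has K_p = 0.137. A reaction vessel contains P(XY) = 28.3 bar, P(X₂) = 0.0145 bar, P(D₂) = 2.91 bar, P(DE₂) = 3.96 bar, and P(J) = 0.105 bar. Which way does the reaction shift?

Q_p = P(X₂)²·P(XY)² / (P(J)·P(DE₂)·P(D₂)²) = (0.0145)²·(28.3)² / ((0.105)·(3.96)·(2.91)²) = 0.0478
Q_p = 0.0478 < K_p = 0.137, so the forward reaction proceeds.

to the right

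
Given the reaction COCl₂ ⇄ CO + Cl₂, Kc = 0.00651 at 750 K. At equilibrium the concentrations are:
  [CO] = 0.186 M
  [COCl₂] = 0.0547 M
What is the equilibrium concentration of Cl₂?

At equilibrium, Kc = [CO]·[Cl₂] / [COCl₂] = 0.00651.
(0.186)·([Cl₂]) / (0.0547) = 0.00651
[Cl₂] = 0.00191 M

[Cl₂] = 0.00191 M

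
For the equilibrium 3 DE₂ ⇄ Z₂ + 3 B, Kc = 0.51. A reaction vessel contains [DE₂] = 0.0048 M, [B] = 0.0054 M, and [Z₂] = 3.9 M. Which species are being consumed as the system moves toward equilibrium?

Z₂, B (products)

Qc = [Z₂]·[B]³ / [DE₂]³ = (3.9)·(0.0054)³ / (0.0048)³ = 5.6
Qc = 5.6 > Kc = 0.51: net reverse reaction.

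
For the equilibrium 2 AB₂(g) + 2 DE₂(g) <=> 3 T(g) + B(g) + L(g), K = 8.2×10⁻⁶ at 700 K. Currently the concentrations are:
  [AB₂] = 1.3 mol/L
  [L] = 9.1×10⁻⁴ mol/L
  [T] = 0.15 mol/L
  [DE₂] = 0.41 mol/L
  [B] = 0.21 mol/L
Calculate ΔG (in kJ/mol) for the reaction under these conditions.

ΔG = -7.47 kJ/mol

Q = [T]³·[B]·[L] / ([AB₂]²·[DE₂]²) = (0.15)³·(0.21)·(9.1×10⁻⁴) / ((1.3)²·(0.41)²) = 2.27×10⁻⁶
ΔG = RT ln(Q/K) = (8.314 J mol⁻¹ K⁻¹)(700 K) × ln(2.27×10⁻⁶/8.2×10⁻⁶)
   = (5.820 kJ/mol)(-1.284) = -7.47 kJ/mol
ΔG < 0, so the forward reaction is spontaneous (proceeds forward).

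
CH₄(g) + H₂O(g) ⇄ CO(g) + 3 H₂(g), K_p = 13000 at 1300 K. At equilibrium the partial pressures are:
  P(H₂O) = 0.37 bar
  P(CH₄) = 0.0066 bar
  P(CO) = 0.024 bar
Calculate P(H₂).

P(H₂) = 11 bar

At equilibrium, K_p = P(CO)·P(H₂)³ / (P(CH₄)·P(H₂O)) = 13000.
(0.024)·(P(H₂))³ / ((0.0066)·(0.37)) = 13000
P(H₂)³ = 1320 ⇒ P(H₂) = 11 bar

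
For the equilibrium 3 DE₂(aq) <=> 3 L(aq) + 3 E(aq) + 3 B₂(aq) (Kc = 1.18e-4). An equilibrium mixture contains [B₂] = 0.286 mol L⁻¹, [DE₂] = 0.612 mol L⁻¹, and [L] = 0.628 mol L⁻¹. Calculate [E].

[E] = 0.167 mol L⁻¹

At equilibrium, Kc = [L]³·[E]³·[B₂]³ / [DE₂]³ = 1.18e-4.
(0.628)³·([E])³·(0.286)³ / (0.612)³ = 1.18e-4
[E]³ = 0.00467 ⇒ [E] = 0.167 mol L⁻¹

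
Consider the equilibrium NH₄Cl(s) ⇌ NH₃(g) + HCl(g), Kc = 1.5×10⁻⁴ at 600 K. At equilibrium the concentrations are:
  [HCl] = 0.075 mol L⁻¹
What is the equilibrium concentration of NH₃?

[NH₃] = 0.0020 mol L⁻¹

(NH₄Cl is a pure solid — omitted from Kc.)
At equilibrium, Kc = [NH₃]·[HCl] = 1.5×10⁻⁴.
([NH₃])·(0.075) = 1.5×10⁻⁴
[NH₃] = 0.00200 = 0.0020 mol L⁻¹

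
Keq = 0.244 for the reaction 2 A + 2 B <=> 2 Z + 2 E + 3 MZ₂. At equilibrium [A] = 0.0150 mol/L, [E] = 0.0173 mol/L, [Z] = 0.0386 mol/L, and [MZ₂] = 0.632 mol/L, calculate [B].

At equilibrium, Keq = [Z]²·[E]²·[MZ₂]³ / ([A]²·[B]²) = 0.244.
(0.0386)²·(0.0173)²·(0.632)³ / ((0.0150)²·([B])²) = 0.244
[B]² = 0.00205 ⇒ [B] = 0.0453 mol/L

[B] = 0.0453 mol/L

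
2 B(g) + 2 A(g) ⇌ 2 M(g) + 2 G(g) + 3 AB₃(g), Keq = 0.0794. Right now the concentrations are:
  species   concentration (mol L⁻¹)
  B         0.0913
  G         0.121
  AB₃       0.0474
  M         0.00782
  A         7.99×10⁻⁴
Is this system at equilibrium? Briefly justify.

Q = [M]²·[G]²·[AB₃]³ / ([B]²·[A]²) = (0.00782)²·(0.121)²·(0.0474)³ / ((0.0913)²·(7.99×10⁻⁴)²) = 0.0179
Q = 0.0179 < Keq = 0.0794: net forward reaction.

no; Q < K, reaction proceeds forward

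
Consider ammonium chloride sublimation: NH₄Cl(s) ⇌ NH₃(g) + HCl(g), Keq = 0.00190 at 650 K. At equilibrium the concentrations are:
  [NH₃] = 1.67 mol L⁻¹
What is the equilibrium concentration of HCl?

[HCl] = 0.00114 mol L⁻¹

(NH₄Cl is a pure solid — omitted from Keq.)
At equilibrium, Keq = [NH₃]·[HCl] = 0.00190.
(1.67)·([HCl]) = 0.00190
[HCl] = 0.00114 mol L⁻¹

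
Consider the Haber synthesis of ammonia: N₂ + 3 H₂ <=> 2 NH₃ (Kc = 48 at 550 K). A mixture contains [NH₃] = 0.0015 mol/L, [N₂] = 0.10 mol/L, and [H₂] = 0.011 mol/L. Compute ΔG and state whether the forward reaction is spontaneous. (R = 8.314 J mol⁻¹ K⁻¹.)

ΔG = -4.77 kJ/mol; the forward reaction is spontaneous

Qc = [NH₃]² / ([N₂]·[H₂]³) = (0.0015)² / ((0.10)·(0.011)³) = 16.9
ΔG = RT ln(Qc/Kc) = (8.314 J mol⁻¹ K⁻¹)(550 K) × ln(16.9/48)
   = (4.573 kJ/mol)(-1.044) = -4.77 kJ/mol
ΔG < 0, so the forward reaction is spontaneous (proceeds forward).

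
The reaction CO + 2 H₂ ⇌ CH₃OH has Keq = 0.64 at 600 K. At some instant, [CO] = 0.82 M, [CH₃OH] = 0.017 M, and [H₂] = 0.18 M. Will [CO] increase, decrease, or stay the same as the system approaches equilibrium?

Q = [CH₃OH] / ([CO]·[H₂]²) = (0.017) / ((0.82)·(0.18)²) = 0.64
Q = 0.64 = Keq; the system is at equilibrium.

stay the same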